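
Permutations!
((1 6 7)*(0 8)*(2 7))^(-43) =(0 8)(1 6 2 7) =[8, 6, 7, 3, 4, 5, 2, 1, 0]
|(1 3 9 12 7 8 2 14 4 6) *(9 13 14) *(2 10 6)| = |(1 3 13 14 4 2 9 12 7 8 10 6)| = 12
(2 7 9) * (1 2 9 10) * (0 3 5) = (0 3 5)(1 2 7 10) = [3, 2, 7, 5, 4, 0, 6, 10, 8, 9, 1]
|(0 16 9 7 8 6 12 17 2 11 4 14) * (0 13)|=|(0 16 9 7 8 6 12 17 2 11 4 14 13)|=13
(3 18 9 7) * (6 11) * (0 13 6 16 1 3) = (0 13 6 11 16 1 3 18 9 7) = [13, 3, 2, 18, 4, 5, 11, 0, 8, 7, 10, 16, 12, 6, 14, 15, 1, 17, 9]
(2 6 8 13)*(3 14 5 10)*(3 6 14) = [0, 1, 14, 3, 4, 10, 8, 7, 13, 9, 6, 11, 12, 2, 5] = (2 14 5 10 6 8 13)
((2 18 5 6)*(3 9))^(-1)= (2 6 5 18)(3 9)= [0, 1, 6, 9, 4, 18, 5, 7, 8, 3, 10, 11, 12, 13, 14, 15, 16, 17, 2]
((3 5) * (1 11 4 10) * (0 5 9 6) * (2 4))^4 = (0 6 9 3 5)(1 10 4 2 11) = [6, 10, 11, 5, 2, 0, 9, 7, 8, 3, 4, 1]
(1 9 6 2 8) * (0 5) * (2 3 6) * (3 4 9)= (0 5)(1 3 6 4 9 2 8)= [5, 3, 8, 6, 9, 0, 4, 7, 1, 2]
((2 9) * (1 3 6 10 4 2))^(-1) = (1 9 2 4 10 6 3) = [0, 9, 4, 1, 10, 5, 3, 7, 8, 2, 6]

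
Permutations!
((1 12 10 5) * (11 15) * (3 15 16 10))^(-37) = (1 15 10 12 11 5 3 16) = [0, 15, 2, 16, 4, 3, 6, 7, 8, 9, 12, 5, 11, 13, 14, 10, 1]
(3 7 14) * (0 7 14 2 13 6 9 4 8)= [7, 1, 13, 14, 8, 5, 9, 2, 0, 4, 10, 11, 12, 6, 3]= (0 7 2 13 6 9 4 8)(3 14)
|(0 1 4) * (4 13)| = |(0 1 13 4)| = 4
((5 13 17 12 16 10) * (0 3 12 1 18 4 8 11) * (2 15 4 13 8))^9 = [3, 18, 2, 12, 4, 8, 6, 7, 11, 9, 5, 0, 16, 17, 14, 15, 10, 1, 13] = (0 3 12 16 10 5 8 11)(1 18 13 17)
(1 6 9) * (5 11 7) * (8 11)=(1 6 9)(5 8 11 7)=[0, 6, 2, 3, 4, 8, 9, 5, 11, 1, 10, 7]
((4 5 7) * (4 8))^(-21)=[0, 1, 2, 3, 8, 4, 6, 5, 7]=(4 8 7 5)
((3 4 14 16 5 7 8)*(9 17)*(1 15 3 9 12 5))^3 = [0, 4, 2, 16, 1, 9, 6, 17, 12, 5, 10, 11, 8, 13, 15, 14, 3, 7] = (1 4)(3 16)(5 9)(7 17)(8 12)(14 15)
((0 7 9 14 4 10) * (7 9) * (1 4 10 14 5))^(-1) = [10, 5, 2, 3, 1, 9, 6, 7, 8, 0, 14, 11, 12, 13, 4] = (0 10 14 4 1 5 9)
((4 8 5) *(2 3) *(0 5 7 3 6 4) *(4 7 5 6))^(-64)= [0, 1, 2, 3, 4, 5, 6, 7, 8]= (8)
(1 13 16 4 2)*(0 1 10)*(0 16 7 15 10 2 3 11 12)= (0 1 13 7 15 10 16 4 3 11 12)= [1, 13, 2, 11, 3, 5, 6, 15, 8, 9, 16, 12, 0, 7, 14, 10, 4]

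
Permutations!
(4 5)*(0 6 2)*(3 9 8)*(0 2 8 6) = (3 9 6 8)(4 5) = [0, 1, 2, 9, 5, 4, 8, 7, 3, 6]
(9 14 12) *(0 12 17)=[12, 1, 2, 3, 4, 5, 6, 7, 8, 14, 10, 11, 9, 13, 17, 15, 16, 0]=(0 12 9 14 17)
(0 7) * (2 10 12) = (0 7)(2 10 12) = [7, 1, 10, 3, 4, 5, 6, 0, 8, 9, 12, 11, 2]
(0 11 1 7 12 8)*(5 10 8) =(0 11 1 7 12 5 10 8) =[11, 7, 2, 3, 4, 10, 6, 12, 0, 9, 8, 1, 5]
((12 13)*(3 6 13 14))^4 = (3 14 12 13 6) = [0, 1, 2, 14, 4, 5, 3, 7, 8, 9, 10, 11, 13, 6, 12]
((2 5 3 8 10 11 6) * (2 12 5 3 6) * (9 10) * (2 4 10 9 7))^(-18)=(12)(2 8)(3 7)=[0, 1, 8, 7, 4, 5, 6, 3, 2, 9, 10, 11, 12]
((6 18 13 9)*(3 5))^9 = (3 5)(6 18 13 9) = [0, 1, 2, 5, 4, 3, 18, 7, 8, 6, 10, 11, 12, 9, 14, 15, 16, 17, 13]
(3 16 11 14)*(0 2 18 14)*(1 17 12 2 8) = (0 8 1 17 12 2 18 14 3 16 11) = [8, 17, 18, 16, 4, 5, 6, 7, 1, 9, 10, 0, 2, 13, 3, 15, 11, 12, 14]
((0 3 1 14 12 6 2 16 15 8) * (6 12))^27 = (16) = [0, 1, 2, 3, 4, 5, 6, 7, 8, 9, 10, 11, 12, 13, 14, 15, 16]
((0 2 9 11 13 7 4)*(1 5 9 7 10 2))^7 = [2, 7, 11, 3, 10, 4, 6, 13, 8, 0, 9, 1, 12, 5] = (0 2 11 1 7 13 5 4 10 9)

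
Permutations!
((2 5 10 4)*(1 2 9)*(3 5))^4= (1 10 2 4 3 9 5)= [0, 10, 4, 9, 3, 1, 6, 7, 8, 5, 2]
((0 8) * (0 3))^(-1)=[3, 1, 2, 8, 4, 5, 6, 7, 0]=(0 3 8)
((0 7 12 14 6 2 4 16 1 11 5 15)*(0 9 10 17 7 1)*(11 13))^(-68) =(0 6 17 5)(1 2 7 15)(4 12 9 13)(10 11 16 14) =[6, 2, 7, 3, 12, 0, 17, 15, 8, 13, 11, 16, 9, 4, 10, 1, 14, 5]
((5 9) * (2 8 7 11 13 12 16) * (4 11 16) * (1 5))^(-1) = (1 9 5)(2 16 7 8)(4 12 13 11) = [0, 9, 16, 3, 12, 1, 6, 8, 2, 5, 10, 4, 13, 11, 14, 15, 7]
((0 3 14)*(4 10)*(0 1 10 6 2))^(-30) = [14, 4, 3, 1, 2, 5, 0, 7, 8, 9, 6, 11, 12, 13, 10] = (0 14 10 6)(1 4 2 3)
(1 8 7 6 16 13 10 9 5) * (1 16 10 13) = (1 8 7 6 10 9 5 16) = [0, 8, 2, 3, 4, 16, 10, 6, 7, 5, 9, 11, 12, 13, 14, 15, 1]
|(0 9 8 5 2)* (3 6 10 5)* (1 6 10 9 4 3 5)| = |(0 4 3 10 1 6 9 8 5 2)| = 10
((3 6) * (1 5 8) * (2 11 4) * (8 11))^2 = (1 11 2)(4 8 5) = [0, 11, 1, 3, 8, 4, 6, 7, 5, 9, 10, 2]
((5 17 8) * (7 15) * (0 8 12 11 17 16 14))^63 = (17)(0 16 8 14 5)(7 15) = [16, 1, 2, 3, 4, 0, 6, 15, 14, 9, 10, 11, 12, 13, 5, 7, 8, 17]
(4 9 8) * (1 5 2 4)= (1 5 2 4 9 8)= [0, 5, 4, 3, 9, 2, 6, 7, 1, 8]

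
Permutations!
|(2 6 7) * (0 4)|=|(0 4)(2 6 7)|=6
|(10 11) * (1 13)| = 2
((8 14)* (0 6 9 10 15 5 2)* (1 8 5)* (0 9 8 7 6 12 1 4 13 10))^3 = (0 7 14 9 1 8 2 12 6 5)(4 15 10 13) = [7, 8, 12, 3, 15, 0, 5, 14, 2, 1, 13, 11, 6, 4, 9, 10]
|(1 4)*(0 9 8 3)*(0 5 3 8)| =|(0 9)(1 4)(3 5)| =2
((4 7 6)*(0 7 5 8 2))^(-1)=(0 2 8 5 4 6 7)=[2, 1, 8, 3, 6, 4, 7, 0, 5]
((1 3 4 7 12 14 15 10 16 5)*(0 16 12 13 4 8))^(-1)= (0 8 3 1 5 16)(4 13 7)(10 15 14 12)= [8, 5, 2, 1, 13, 16, 6, 4, 3, 9, 15, 11, 10, 7, 12, 14, 0]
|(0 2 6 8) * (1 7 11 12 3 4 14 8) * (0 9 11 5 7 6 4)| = 18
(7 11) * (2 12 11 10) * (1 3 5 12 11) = (1 3 5 12)(2 11 7 10) = [0, 3, 11, 5, 4, 12, 6, 10, 8, 9, 2, 7, 1]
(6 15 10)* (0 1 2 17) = (0 1 2 17)(6 15 10) = [1, 2, 17, 3, 4, 5, 15, 7, 8, 9, 6, 11, 12, 13, 14, 10, 16, 0]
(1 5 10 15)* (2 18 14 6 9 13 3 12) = (1 5 10 15)(2 18 14 6 9 13 3 12) = [0, 5, 18, 12, 4, 10, 9, 7, 8, 13, 15, 11, 2, 3, 6, 1, 16, 17, 14]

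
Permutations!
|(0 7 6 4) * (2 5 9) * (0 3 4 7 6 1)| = |(0 6 7 1)(2 5 9)(3 4)| = 12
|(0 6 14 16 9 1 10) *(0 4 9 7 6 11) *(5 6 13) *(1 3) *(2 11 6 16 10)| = 20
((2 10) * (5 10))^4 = [0, 1, 5, 3, 4, 10, 6, 7, 8, 9, 2] = (2 5 10)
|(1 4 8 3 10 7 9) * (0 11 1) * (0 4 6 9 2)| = |(0 11 1 6 9 4 8 3 10 7 2)| = 11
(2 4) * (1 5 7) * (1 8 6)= (1 5 7 8 6)(2 4)= [0, 5, 4, 3, 2, 7, 1, 8, 6]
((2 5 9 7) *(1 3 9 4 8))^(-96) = (9) = [0, 1, 2, 3, 4, 5, 6, 7, 8, 9]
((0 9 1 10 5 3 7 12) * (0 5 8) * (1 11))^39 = (0 1)(3 5 12 7)(8 11)(9 10) = [1, 0, 2, 5, 4, 12, 6, 3, 11, 10, 9, 8, 7]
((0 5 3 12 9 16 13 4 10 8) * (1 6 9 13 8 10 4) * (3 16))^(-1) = [8, 13, 2, 9, 4, 0, 1, 7, 16, 6, 10, 11, 3, 12, 14, 15, 5] = (0 8 16 5)(1 13 12 3 9 6)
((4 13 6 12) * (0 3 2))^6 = (4 6)(12 13) = [0, 1, 2, 3, 6, 5, 4, 7, 8, 9, 10, 11, 13, 12]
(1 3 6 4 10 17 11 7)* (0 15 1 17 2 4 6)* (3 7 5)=(0 15 1 7 17 11 5 3)(2 4 10)=[15, 7, 4, 0, 10, 3, 6, 17, 8, 9, 2, 5, 12, 13, 14, 1, 16, 11]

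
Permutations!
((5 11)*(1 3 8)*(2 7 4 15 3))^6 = [0, 8, 1, 15, 7, 5, 6, 2, 3, 9, 10, 11, 12, 13, 14, 4] = (1 8 3 15 4 7 2)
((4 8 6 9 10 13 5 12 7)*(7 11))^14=(4 10 11 6 5)(7 9 12 8 13)=[0, 1, 2, 3, 10, 4, 5, 9, 13, 12, 11, 6, 8, 7]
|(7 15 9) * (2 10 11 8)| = 12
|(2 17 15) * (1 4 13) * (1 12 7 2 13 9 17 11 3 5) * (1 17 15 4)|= 11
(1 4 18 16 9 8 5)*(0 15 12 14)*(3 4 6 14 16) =(0 15 12 16 9 8 5 1 6 14)(3 4 18) =[15, 6, 2, 4, 18, 1, 14, 7, 5, 8, 10, 11, 16, 13, 0, 12, 9, 17, 3]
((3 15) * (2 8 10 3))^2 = (2 10 15 8 3) = [0, 1, 10, 2, 4, 5, 6, 7, 3, 9, 15, 11, 12, 13, 14, 8]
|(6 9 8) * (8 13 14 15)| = |(6 9 13 14 15 8)| = 6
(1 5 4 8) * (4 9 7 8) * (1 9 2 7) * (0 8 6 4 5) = (0 8 9 1)(2 7 6 4 5) = [8, 0, 7, 3, 5, 2, 4, 6, 9, 1]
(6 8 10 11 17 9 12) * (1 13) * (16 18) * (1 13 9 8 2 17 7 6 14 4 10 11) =[0, 9, 17, 3, 10, 5, 2, 6, 11, 12, 1, 7, 14, 13, 4, 15, 18, 8, 16] =(1 9 12 14 4 10)(2 17 8 11 7 6)(16 18)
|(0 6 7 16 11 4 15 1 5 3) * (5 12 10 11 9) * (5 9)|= |(0 6 7 16 5 3)(1 12 10 11 4 15)|= 6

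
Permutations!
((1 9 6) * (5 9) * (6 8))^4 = (1 6 8 9 5) = [0, 6, 2, 3, 4, 1, 8, 7, 9, 5]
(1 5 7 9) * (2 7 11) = [0, 5, 7, 3, 4, 11, 6, 9, 8, 1, 10, 2] = (1 5 11 2 7 9)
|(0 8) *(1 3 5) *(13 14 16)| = 6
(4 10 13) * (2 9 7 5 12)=(2 9 7 5 12)(4 10 13)=[0, 1, 9, 3, 10, 12, 6, 5, 8, 7, 13, 11, 2, 4]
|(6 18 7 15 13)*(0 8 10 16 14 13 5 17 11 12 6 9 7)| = 15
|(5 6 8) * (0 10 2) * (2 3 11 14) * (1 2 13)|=|(0 10 3 11 14 13 1 2)(5 6 8)|=24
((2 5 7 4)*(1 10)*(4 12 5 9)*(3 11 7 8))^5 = (1 10)(2 4 9)(3 8 5 12 7 11) = [0, 10, 4, 8, 9, 12, 6, 11, 5, 2, 1, 3, 7]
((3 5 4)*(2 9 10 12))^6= (2 10)(9 12)= [0, 1, 10, 3, 4, 5, 6, 7, 8, 12, 2, 11, 9]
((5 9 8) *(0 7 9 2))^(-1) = [2, 1, 5, 3, 4, 8, 6, 0, 9, 7] = (0 2 5 8 9 7)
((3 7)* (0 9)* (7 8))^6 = (9) = [0, 1, 2, 3, 4, 5, 6, 7, 8, 9]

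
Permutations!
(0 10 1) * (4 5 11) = (0 10 1)(4 5 11) = [10, 0, 2, 3, 5, 11, 6, 7, 8, 9, 1, 4]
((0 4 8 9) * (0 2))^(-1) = (0 2 9 8 4) = [2, 1, 9, 3, 0, 5, 6, 7, 4, 8]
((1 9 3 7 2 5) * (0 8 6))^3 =(1 7)(2 9)(3 5) =[0, 7, 9, 5, 4, 3, 6, 1, 8, 2]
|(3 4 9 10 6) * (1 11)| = |(1 11)(3 4 9 10 6)| = 10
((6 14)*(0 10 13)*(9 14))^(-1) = (0 13 10)(6 14 9) = [13, 1, 2, 3, 4, 5, 14, 7, 8, 6, 0, 11, 12, 10, 9]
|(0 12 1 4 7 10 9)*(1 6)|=8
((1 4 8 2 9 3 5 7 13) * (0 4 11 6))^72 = [0, 1, 2, 3, 4, 5, 6, 7, 8, 9, 10, 11, 12, 13] = (13)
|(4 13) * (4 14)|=3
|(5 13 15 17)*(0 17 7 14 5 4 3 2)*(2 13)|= 10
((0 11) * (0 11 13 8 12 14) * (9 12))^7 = (0 13 8 9 12 14) = [13, 1, 2, 3, 4, 5, 6, 7, 9, 12, 10, 11, 14, 8, 0]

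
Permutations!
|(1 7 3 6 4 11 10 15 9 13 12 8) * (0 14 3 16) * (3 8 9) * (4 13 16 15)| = |(0 14 8 1 7 15 3 6 13 12 9 16)(4 11 10)| = 12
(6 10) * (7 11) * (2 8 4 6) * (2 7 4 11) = [0, 1, 8, 3, 6, 5, 10, 2, 11, 9, 7, 4] = (2 8 11 4 6 10 7)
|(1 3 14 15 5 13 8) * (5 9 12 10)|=10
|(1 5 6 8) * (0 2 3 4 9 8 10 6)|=8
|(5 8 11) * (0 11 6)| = |(0 11 5 8 6)| = 5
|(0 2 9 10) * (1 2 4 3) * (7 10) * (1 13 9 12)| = 21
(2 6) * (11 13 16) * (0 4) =(0 4)(2 6)(11 13 16) =[4, 1, 6, 3, 0, 5, 2, 7, 8, 9, 10, 13, 12, 16, 14, 15, 11]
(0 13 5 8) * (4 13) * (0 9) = [4, 1, 2, 3, 13, 8, 6, 7, 9, 0, 10, 11, 12, 5] = (0 4 13 5 8 9)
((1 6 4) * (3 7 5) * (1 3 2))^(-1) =[0, 2, 5, 4, 6, 7, 1, 3] =(1 2 5 7 3 4 6)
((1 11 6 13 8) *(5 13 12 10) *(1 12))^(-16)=(1 6 11)(5 10 12 8 13)=[0, 6, 2, 3, 4, 10, 11, 7, 13, 9, 12, 1, 8, 5]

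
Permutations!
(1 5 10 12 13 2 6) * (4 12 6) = [0, 5, 4, 3, 12, 10, 1, 7, 8, 9, 6, 11, 13, 2] = (1 5 10 6)(2 4 12 13)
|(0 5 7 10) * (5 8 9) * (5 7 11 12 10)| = |(0 8 9 7 5 11 12 10)| = 8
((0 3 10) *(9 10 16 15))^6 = (16) = [0, 1, 2, 3, 4, 5, 6, 7, 8, 9, 10, 11, 12, 13, 14, 15, 16]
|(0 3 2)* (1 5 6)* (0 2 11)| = |(0 3 11)(1 5 6)| = 3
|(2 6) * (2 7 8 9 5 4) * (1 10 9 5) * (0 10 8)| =10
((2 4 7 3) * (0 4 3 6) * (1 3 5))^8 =(7) =[0, 1, 2, 3, 4, 5, 6, 7]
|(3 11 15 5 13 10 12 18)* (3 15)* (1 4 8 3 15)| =|(1 4 8 3 11 15 5 13 10 12 18)| =11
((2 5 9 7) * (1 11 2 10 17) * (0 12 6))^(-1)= [6, 17, 11, 3, 4, 2, 12, 9, 8, 5, 7, 1, 0, 13, 14, 15, 16, 10]= (0 6 12)(1 17 10 7 9 5 2 11)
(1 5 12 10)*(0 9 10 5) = (0 9 10 1)(5 12) = [9, 0, 2, 3, 4, 12, 6, 7, 8, 10, 1, 11, 5]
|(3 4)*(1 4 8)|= |(1 4 3 8)|= 4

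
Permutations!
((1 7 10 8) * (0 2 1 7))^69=(10)=[0, 1, 2, 3, 4, 5, 6, 7, 8, 9, 10]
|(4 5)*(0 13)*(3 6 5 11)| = |(0 13)(3 6 5 4 11)| = 10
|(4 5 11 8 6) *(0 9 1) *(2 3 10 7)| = 60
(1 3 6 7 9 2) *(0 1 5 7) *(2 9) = (9)(0 1 3 6)(2 5 7) = [1, 3, 5, 6, 4, 7, 0, 2, 8, 9]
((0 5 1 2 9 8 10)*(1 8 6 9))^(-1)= (0 10 8 5)(1 2)(6 9)= [10, 2, 1, 3, 4, 0, 9, 7, 5, 6, 8]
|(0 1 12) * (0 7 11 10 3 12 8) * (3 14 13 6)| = 24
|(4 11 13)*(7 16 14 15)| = 12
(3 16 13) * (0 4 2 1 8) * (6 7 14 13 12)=[4, 8, 1, 16, 2, 5, 7, 14, 0, 9, 10, 11, 6, 3, 13, 15, 12]=(0 4 2 1 8)(3 16 12 6 7 14 13)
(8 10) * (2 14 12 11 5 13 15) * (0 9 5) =(0 9 5 13 15 2 14 12 11)(8 10) =[9, 1, 14, 3, 4, 13, 6, 7, 10, 5, 8, 0, 11, 15, 12, 2]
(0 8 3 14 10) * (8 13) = (0 13 8 3 14 10) = [13, 1, 2, 14, 4, 5, 6, 7, 3, 9, 0, 11, 12, 8, 10]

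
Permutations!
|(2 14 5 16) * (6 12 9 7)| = 4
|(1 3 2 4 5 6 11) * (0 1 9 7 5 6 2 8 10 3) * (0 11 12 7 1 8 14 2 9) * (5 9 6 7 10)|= 14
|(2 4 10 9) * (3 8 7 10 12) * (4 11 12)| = 8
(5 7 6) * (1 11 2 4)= [0, 11, 4, 3, 1, 7, 5, 6, 8, 9, 10, 2]= (1 11 2 4)(5 7 6)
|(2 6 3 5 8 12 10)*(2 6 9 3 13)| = |(2 9 3 5 8 12 10 6 13)| = 9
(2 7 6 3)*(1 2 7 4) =(1 2 4)(3 7 6) =[0, 2, 4, 7, 1, 5, 3, 6]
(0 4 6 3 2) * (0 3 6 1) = (6)(0 4 1)(2 3) = [4, 0, 3, 2, 1, 5, 6]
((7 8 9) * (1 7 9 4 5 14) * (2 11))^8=[0, 8, 2, 3, 14, 1, 6, 4, 5, 9, 10, 11, 12, 13, 7]=(1 8 5)(4 14 7)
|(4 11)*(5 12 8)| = 6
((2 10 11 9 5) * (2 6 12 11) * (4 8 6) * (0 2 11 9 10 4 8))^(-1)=(0 4 2)(5 9 12 6 8)(10 11)=[4, 1, 0, 3, 2, 9, 8, 7, 5, 12, 11, 10, 6]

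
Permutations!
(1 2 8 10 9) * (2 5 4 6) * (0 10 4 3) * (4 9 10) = (10)(0 4 6 2 8 9 1 5 3) = [4, 5, 8, 0, 6, 3, 2, 7, 9, 1, 10]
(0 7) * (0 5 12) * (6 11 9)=(0 7 5 12)(6 11 9)=[7, 1, 2, 3, 4, 12, 11, 5, 8, 6, 10, 9, 0]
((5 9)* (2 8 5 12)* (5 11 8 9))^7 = (2 9 12)(8 11) = [0, 1, 9, 3, 4, 5, 6, 7, 11, 12, 10, 8, 2]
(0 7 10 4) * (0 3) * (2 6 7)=(0 2 6 7 10 4 3)=[2, 1, 6, 0, 3, 5, 7, 10, 8, 9, 4]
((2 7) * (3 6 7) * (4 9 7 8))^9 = (2 6 4 7 3 8 9) = [0, 1, 6, 8, 7, 5, 4, 3, 9, 2]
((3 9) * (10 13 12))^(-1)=[0, 1, 2, 9, 4, 5, 6, 7, 8, 3, 12, 11, 13, 10]=(3 9)(10 12 13)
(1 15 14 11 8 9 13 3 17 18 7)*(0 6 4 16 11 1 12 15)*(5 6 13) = (0 13 3 17 18 7 12 15 14 1)(4 16 11 8 9 5 6) = [13, 0, 2, 17, 16, 6, 4, 12, 9, 5, 10, 8, 15, 3, 1, 14, 11, 18, 7]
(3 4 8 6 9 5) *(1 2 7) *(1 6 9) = (1 2 7 6)(3 4 8 9 5) = [0, 2, 7, 4, 8, 3, 1, 6, 9, 5]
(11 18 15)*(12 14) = (11 18 15)(12 14) = [0, 1, 2, 3, 4, 5, 6, 7, 8, 9, 10, 18, 14, 13, 12, 11, 16, 17, 15]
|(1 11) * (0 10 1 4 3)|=|(0 10 1 11 4 3)|=6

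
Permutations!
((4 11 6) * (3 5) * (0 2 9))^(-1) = [9, 1, 0, 5, 6, 3, 11, 7, 8, 2, 10, 4] = (0 9 2)(3 5)(4 6 11)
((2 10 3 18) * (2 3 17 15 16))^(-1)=(2 16 15 17 10)(3 18)=[0, 1, 16, 18, 4, 5, 6, 7, 8, 9, 2, 11, 12, 13, 14, 17, 15, 10, 3]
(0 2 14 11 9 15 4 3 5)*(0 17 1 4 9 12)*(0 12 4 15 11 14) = [2, 15, 0, 5, 3, 17, 6, 7, 8, 11, 10, 4, 12, 13, 14, 9, 16, 1] = (0 2)(1 15 9 11 4 3 5 17)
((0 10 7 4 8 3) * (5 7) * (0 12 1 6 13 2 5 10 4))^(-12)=(0 7 5 2 13 6 1 12 3 8 4)=[7, 12, 13, 8, 0, 2, 1, 5, 4, 9, 10, 11, 3, 6]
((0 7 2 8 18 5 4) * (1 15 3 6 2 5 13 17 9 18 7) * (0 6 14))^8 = (18)(0 3 1 14 15)(2 7 4)(5 6 8) = [3, 14, 7, 1, 2, 6, 8, 4, 5, 9, 10, 11, 12, 13, 15, 0, 16, 17, 18]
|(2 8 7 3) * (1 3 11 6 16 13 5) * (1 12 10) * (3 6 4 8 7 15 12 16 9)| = 12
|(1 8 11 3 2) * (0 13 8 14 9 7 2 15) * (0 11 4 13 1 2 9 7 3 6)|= 9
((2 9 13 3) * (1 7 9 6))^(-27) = (1 7 9 13 3 2 6) = [0, 7, 6, 2, 4, 5, 1, 9, 8, 13, 10, 11, 12, 3]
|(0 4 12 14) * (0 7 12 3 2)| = |(0 4 3 2)(7 12 14)| = 12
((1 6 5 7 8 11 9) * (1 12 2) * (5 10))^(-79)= [0, 6, 1, 3, 4, 7, 10, 8, 11, 12, 5, 9, 2]= (1 6 10 5 7 8 11 9 12 2)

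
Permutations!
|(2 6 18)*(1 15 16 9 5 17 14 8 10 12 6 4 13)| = |(1 15 16 9 5 17 14 8 10 12 6 18 2 4 13)| = 15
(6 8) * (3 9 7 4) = [0, 1, 2, 9, 3, 5, 8, 4, 6, 7] = (3 9 7 4)(6 8)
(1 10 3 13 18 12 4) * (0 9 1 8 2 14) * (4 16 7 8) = [9, 10, 14, 13, 4, 5, 6, 8, 2, 1, 3, 11, 16, 18, 0, 15, 7, 17, 12] = (0 9 1 10 3 13 18 12 16 7 8 2 14)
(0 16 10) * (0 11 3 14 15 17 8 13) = (0 16 10 11 3 14 15 17 8 13) = [16, 1, 2, 14, 4, 5, 6, 7, 13, 9, 11, 3, 12, 0, 15, 17, 10, 8]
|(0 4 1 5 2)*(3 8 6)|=15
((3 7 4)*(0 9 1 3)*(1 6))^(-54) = (0 6 3 4 9 1 7) = [6, 7, 2, 4, 9, 5, 3, 0, 8, 1]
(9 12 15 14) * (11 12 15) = [0, 1, 2, 3, 4, 5, 6, 7, 8, 15, 10, 12, 11, 13, 9, 14] = (9 15 14)(11 12)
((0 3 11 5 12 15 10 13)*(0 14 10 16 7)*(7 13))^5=(0 15 7 12 10 5 14 11 13 3 16)=[15, 1, 2, 16, 4, 14, 6, 12, 8, 9, 5, 13, 10, 3, 11, 7, 0]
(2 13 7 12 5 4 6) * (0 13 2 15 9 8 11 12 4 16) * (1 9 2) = (0 13 7 4 6 15 2 1 9 8 11 12 5 16) = [13, 9, 1, 3, 6, 16, 15, 4, 11, 8, 10, 12, 5, 7, 14, 2, 0]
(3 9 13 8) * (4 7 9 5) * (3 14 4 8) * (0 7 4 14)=(14)(0 7 9 13 3 5 8)=[7, 1, 2, 5, 4, 8, 6, 9, 0, 13, 10, 11, 12, 3, 14]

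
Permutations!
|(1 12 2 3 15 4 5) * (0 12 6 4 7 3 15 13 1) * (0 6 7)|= |(0 12 2 15)(1 7 3 13)(4 5 6)|= 12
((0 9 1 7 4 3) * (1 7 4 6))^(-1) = [3, 6, 2, 4, 1, 5, 7, 9, 8, 0] = (0 3 4 1 6 7 9)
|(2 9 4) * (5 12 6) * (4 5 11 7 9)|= 6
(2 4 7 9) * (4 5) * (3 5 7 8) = (2 7 9)(3 5 4 8) = [0, 1, 7, 5, 8, 4, 6, 9, 3, 2]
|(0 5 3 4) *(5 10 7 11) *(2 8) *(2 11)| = |(0 10 7 2 8 11 5 3 4)| = 9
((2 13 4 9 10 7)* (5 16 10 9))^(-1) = (2 7 10 16 5 4 13) = [0, 1, 7, 3, 13, 4, 6, 10, 8, 9, 16, 11, 12, 2, 14, 15, 5]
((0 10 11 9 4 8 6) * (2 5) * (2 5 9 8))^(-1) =[6, 1, 4, 3, 9, 5, 8, 7, 11, 2, 0, 10] =(0 6 8 11 10)(2 4 9)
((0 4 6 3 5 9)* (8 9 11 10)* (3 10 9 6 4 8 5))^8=(0 8 6 10 5 11 9)=[8, 1, 2, 3, 4, 11, 10, 7, 6, 0, 5, 9]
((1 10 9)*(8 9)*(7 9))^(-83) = [0, 8, 2, 3, 4, 5, 6, 1, 9, 10, 7] = (1 8 9 10 7)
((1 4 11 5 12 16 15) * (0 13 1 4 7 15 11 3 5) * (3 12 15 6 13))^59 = (0 15 16 3 4 11 5 12)(1 13 6 7) = [15, 13, 2, 4, 11, 12, 7, 1, 8, 9, 10, 5, 0, 6, 14, 16, 3]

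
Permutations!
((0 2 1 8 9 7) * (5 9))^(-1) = (0 7 9 5 8 1 2) = [7, 2, 0, 3, 4, 8, 6, 9, 1, 5]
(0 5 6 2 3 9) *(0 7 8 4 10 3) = (0 5 6 2)(3 9 7 8 4 10) = [5, 1, 0, 9, 10, 6, 2, 8, 4, 7, 3]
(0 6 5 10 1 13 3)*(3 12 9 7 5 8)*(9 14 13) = (0 6 8 3)(1 9 7 5 10)(12 14 13) = [6, 9, 2, 0, 4, 10, 8, 5, 3, 7, 1, 11, 14, 12, 13]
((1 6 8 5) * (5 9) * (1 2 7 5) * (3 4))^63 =(1 9 8 6)(3 4) =[0, 9, 2, 4, 3, 5, 1, 7, 6, 8]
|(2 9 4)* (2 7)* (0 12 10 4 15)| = 8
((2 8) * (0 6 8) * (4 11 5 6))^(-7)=(11)=[0, 1, 2, 3, 4, 5, 6, 7, 8, 9, 10, 11]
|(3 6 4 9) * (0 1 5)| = 12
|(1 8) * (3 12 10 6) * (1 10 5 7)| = 8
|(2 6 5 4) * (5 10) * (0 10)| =6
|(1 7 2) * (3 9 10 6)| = |(1 7 2)(3 9 10 6)| = 12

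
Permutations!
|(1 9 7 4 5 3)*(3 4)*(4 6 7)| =|(1 9 4 5 6 7 3)| =7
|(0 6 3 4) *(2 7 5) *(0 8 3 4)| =|(0 6 4 8 3)(2 7 5)| =15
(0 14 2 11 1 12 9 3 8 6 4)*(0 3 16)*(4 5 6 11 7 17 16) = (0 14 2 7 17 16)(1 12 9 4 3 8 11)(5 6) = [14, 12, 7, 8, 3, 6, 5, 17, 11, 4, 10, 1, 9, 13, 2, 15, 0, 16]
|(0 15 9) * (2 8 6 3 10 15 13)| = 9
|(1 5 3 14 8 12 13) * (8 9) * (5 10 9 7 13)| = |(1 10 9 8 12 5 3 14 7 13)| = 10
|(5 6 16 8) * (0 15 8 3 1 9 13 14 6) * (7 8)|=35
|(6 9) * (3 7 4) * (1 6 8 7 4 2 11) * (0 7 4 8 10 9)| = |(0 7 2 11 1 6)(3 8 4)(9 10)| = 6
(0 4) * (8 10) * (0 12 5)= (0 4 12 5)(8 10)= [4, 1, 2, 3, 12, 0, 6, 7, 10, 9, 8, 11, 5]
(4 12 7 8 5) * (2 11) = (2 11)(4 12 7 8 5) = [0, 1, 11, 3, 12, 4, 6, 8, 5, 9, 10, 2, 7]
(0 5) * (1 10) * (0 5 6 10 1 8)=(0 6 10 8)=[6, 1, 2, 3, 4, 5, 10, 7, 0, 9, 8]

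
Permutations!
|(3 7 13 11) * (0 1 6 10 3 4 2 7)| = |(0 1 6 10 3)(2 7 13 11 4)| = 5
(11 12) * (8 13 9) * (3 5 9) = (3 5 9 8 13)(11 12) = [0, 1, 2, 5, 4, 9, 6, 7, 13, 8, 10, 12, 11, 3]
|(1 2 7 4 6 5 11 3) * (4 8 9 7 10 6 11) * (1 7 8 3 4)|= 10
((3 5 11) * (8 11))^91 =(3 11 8 5) =[0, 1, 2, 11, 4, 3, 6, 7, 5, 9, 10, 8]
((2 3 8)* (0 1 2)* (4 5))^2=(0 2 8 1 3)=[2, 3, 8, 0, 4, 5, 6, 7, 1]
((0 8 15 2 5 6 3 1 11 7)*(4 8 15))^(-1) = (0 7 11 1 3 6 5 2 15)(4 8) = [7, 3, 15, 6, 8, 2, 5, 11, 4, 9, 10, 1, 12, 13, 14, 0]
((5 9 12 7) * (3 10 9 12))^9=(12)=[0, 1, 2, 3, 4, 5, 6, 7, 8, 9, 10, 11, 12]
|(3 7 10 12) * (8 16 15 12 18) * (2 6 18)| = 10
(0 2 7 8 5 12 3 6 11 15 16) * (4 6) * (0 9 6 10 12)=(0 2 7 8 5)(3 4 10 12)(6 11 15 16 9)=[2, 1, 7, 4, 10, 0, 11, 8, 5, 6, 12, 15, 3, 13, 14, 16, 9]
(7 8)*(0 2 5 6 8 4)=[2, 1, 5, 3, 0, 6, 8, 4, 7]=(0 2 5 6 8 7 4)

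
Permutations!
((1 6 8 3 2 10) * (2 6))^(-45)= [0, 1, 2, 3, 4, 5, 6, 7, 8, 9, 10]= (10)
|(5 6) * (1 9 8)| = 6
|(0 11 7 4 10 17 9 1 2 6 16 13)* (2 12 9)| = 30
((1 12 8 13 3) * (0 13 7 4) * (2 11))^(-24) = [0, 1, 2, 3, 4, 5, 6, 7, 8, 9, 10, 11, 12, 13] = (13)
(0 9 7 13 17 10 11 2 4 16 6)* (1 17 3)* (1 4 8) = [9, 17, 8, 4, 16, 5, 0, 13, 1, 7, 11, 2, 12, 3, 14, 15, 6, 10] = (0 9 7 13 3 4 16 6)(1 17 10 11 2 8)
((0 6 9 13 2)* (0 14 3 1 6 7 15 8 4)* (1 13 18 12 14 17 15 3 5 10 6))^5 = [17, 1, 0, 8, 2, 12, 5, 15, 13, 10, 14, 11, 9, 4, 18, 3, 16, 7, 6] = (0 17 7 15 3 8 13 4 2)(5 12 9 10 14 18 6)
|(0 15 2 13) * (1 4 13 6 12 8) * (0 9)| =10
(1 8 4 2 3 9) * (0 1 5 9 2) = (0 1 8 4)(2 3)(5 9) = [1, 8, 3, 2, 0, 9, 6, 7, 4, 5]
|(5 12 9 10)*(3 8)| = 4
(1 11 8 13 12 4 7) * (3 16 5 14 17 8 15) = [0, 11, 2, 16, 7, 14, 6, 1, 13, 9, 10, 15, 4, 12, 17, 3, 5, 8] = (1 11 15 3 16 5 14 17 8 13 12 4 7)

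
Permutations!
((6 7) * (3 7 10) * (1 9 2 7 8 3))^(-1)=[0, 10, 9, 8, 4, 5, 7, 2, 3, 1, 6]=(1 10 6 7 2 9)(3 8)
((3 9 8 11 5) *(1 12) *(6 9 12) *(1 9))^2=(3 9 11)(5 12 8)=[0, 1, 2, 9, 4, 12, 6, 7, 5, 11, 10, 3, 8]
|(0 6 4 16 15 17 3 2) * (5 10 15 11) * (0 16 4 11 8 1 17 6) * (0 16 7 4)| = 45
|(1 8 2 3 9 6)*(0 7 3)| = 8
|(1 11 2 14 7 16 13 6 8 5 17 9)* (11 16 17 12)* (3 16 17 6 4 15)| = 120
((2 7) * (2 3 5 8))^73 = (2 5 7 8 3) = [0, 1, 5, 2, 4, 7, 6, 8, 3]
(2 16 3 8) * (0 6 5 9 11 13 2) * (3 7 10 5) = [6, 1, 16, 8, 4, 9, 3, 10, 0, 11, 5, 13, 12, 2, 14, 15, 7] = (0 6 3 8)(2 16 7 10 5 9 11 13)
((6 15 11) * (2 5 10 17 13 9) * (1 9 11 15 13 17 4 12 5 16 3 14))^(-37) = (17)(1 14 3 16 2 9)(4 10 5 12)(6 11 13) = [0, 14, 9, 16, 10, 12, 11, 7, 8, 1, 5, 13, 4, 6, 3, 15, 2, 17]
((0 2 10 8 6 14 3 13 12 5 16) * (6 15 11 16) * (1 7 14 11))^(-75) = (16) = [0, 1, 2, 3, 4, 5, 6, 7, 8, 9, 10, 11, 12, 13, 14, 15, 16]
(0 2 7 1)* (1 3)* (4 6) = (0 2 7 3 1)(4 6) = [2, 0, 7, 1, 6, 5, 4, 3]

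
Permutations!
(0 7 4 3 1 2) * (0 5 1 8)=(0 7 4 3 8)(1 2 5)=[7, 2, 5, 8, 3, 1, 6, 4, 0]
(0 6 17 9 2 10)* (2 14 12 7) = [6, 1, 10, 3, 4, 5, 17, 2, 8, 14, 0, 11, 7, 13, 12, 15, 16, 9] = (0 6 17 9 14 12 7 2 10)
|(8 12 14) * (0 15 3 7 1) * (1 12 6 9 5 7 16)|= |(0 15 3 16 1)(5 7 12 14 8 6 9)|= 35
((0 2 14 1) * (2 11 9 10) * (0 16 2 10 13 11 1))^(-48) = [16, 2, 0, 3, 4, 5, 6, 7, 8, 9, 10, 11, 12, 13, 1, 15, 14] = (0 16 14 1 2)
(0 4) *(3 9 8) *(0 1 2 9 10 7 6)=(0 4 1 2 9 8 3 10 7 6)=[4, 2, 9, 10, 1, 5, 0, 6, 3, 8, 7]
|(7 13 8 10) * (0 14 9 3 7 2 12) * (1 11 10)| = 12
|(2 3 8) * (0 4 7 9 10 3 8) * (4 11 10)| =12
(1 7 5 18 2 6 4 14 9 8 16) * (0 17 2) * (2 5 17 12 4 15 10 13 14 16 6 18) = [12, 7, 18, 3, 16, 2, 15, 17, 6, 8, 13, 11, 4, 14, 9, 10, 1, 5, 0] = (0 12 4 16 1 7 17 5 2 18)(6 15 10 13 14 9 8)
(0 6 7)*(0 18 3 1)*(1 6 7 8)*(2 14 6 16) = (0 7 18 3 16 2 14 6 8 1) = [7, 0, 14, 16, 4, 5, 8, 18, 1, 9, 10, 11, 12, 13, 6, 15, 2, 17, 3]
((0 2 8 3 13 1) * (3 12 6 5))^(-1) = (0 1 13 3 5 6 12 8 2) = [1, 13, 0, 5, 4, 6, 12, 7, 2, 9, 10, 11, 8, 3]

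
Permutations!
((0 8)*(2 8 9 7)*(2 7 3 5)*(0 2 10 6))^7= [9, 1, 8, 5, 4, 10, 0, 7, 2, 3, 6]= (0 9 3 5 10 6)(2 8)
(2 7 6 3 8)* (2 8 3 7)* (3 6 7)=(8)(3 6)=[0, 1, 2, 6, 4, 5, 3, 7, 8]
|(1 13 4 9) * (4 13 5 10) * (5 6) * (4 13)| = 7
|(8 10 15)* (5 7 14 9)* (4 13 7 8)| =9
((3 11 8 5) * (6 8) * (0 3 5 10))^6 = (11) = [0, 1, 2, 3, 4, 5, 6, 7, 8, 9, 10, 11]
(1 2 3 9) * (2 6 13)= (1 6 13 2 3 9)= [0, 6, 3, 9, 4, 5, 13, 7, 8, 1, 10, 11, 12, 2]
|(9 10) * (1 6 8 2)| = 4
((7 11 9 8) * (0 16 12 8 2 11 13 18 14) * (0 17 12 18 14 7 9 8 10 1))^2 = (0 18 13 17 10)(1 16 7 14 12)(2 8)(9 11) = [18, 16, 8, 3, 4, 5, 6, 14, 2, 11, 0, 9, 1, 17, 12, 15, 7, 10, 13]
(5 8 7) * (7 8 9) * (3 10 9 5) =(3 10 9 7) =[0, 1, 2, 10, 4, 5, 6, 3, 8, 7, 9]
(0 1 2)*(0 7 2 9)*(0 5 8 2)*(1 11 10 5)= (0 11 10 5 8 2 7)(1 9)= [11, 9, 7, 3, 4, 8, 6, 0, 2, 1, 5, 10]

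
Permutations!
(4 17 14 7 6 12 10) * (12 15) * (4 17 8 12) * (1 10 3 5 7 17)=[0, 10, 2, 5, 8, 7, 15, 6, 12, 9, 1, 11, 3, 13, 17, 4, 16, 14]=(1 10)(3 5 7 6 15 4 8 12)(14 17)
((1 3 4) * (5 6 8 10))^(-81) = (5 10 8 6) = [0, 1, 2, 3, 4, 10, 5, 7, 6, 9, 8]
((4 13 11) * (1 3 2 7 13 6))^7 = (1 6 4 11 13 7 2 3) = [0, 6, 3, 1, 11, 5, 4, 2, 8, 9, 10, 13, 12, 7]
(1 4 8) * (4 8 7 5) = [0, 8, 2, 3, 7, 4, 6, 5, 1] = (1 8)(4 7 5)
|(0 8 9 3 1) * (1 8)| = |(0 1)(3 8 9)| = 6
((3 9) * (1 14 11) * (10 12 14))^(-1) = (1 11 14 12 10)(3 9) = [0, 11, 2, 9, 4, 5, 6, 7, 8, 3, 1, 14, 10, 13, 12]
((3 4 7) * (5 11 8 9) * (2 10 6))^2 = (2 6 10)(3 7 4)(5 8)(9 11) = [0, 1, 6, 7, 3, 8, 10, 4, 5, 11, 2, 9]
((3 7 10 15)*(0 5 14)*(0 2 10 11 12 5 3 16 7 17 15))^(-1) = (0 10 2 14 5 12 11 7 16 15 17 3) = [10, 1, 14, 0, 4, 12, 6, 16, 8, 9, 2, 7, 11, 13, 5, 17, 15, 3]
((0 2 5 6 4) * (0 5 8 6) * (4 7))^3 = [6, 1, 7, 3, 2, 8, 5, 0, 4] = (0 6 5 8 4 2 7)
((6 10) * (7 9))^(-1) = (6 10)(7 9) = [0, 1, 2, 3, 4, 5, 10, 9, 8, 7, 6]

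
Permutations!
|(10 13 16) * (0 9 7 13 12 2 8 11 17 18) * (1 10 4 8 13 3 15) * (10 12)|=|(0 9 7 3 15 1 12 2 13 16 4 8 11 17 18)|=15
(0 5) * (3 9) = (0 5)(3 9) = [5, 1, 2, 9, 4, 0, 6, 7, 8, 3]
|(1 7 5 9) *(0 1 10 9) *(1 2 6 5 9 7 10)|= |(0 2 6 5)(1 10 7 9)|= 4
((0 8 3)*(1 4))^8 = (0 3 8) = [3, 1, 2, 8, 4, 5, 6, 7, 0]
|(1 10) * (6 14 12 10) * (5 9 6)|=|(1 5 9 6 14 12 10)|=7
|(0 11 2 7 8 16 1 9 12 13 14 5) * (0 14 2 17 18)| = 8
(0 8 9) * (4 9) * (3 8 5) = (0 5 3 8 4 9) = [5, 1, 2, 8, 9, 3, 6, 7, 4, 0]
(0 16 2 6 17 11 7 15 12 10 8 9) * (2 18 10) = (0 16 18 10 8 9)(2 6 17 11 7 15 12) = [16, 1, 6, 3, 4, 5, 17, 15, 9, 0, 8, 7, 2, 13, 14, 12, 18, 11, 10]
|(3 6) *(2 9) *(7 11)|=|(2 9)(3 6)(7 11)|=2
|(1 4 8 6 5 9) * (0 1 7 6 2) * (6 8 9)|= 14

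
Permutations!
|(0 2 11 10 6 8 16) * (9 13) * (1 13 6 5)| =|(0 2 11 10 5 1 13 9 6 8 16)| =11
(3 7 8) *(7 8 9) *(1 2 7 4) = (1 2 7 9 4)(3 8) = [0, 2, 7, 8, 1, 5, 6, 9, 3, 4]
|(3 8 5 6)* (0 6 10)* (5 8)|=5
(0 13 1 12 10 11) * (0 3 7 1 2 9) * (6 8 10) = (0 13 2 9)(1 12 6 8 10 11 3 7) = [13, 12, 9, 7, 4, 5, 8, 1, 10, 0, 11, 3, 6, 2]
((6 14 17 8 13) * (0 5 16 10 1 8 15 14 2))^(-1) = (0 2 6 13 8 1 10 16 5)(14 15 17) = [2, 10, 6, 3, 4, 0, 13, 7, 1, 9, 16, 11, 12, 8, 15, 17, 5, 14]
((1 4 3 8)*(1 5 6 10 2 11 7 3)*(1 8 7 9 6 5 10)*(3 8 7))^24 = [0, 11, 7, 3, 9, 5, 2, 6, 1, 10, 4, 8] = (1 11 8)(2 7 6)(4 9 10)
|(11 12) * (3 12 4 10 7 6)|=|(3 12 11 4 10 7 6)|=7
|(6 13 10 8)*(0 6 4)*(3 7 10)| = 8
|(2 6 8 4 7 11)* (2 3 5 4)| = |(2 6 8)(3 5 4 7 11)| = 15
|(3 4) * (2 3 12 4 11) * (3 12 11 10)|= 4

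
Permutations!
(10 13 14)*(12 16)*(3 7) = (3 7)(10 13 14)(12 16) = [0, 1, 2, 7, 4, 5, 6, 3, 8, 9, 13, 11, 16, 14, 10, 15, 12]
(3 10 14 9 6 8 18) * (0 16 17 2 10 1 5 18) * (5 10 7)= (0 16 17 2 7 5 18 3 1 10 14 9 6 8)= [16, 10, 7, 1, 4, 18, 8, 5, 0, 6, 14, 11, 12, 13, 9, 15, 17, 2, 3]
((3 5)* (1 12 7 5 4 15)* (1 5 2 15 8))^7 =[0, 4, 12, 15, 5, 2, 6, 1, 3, 9, 10, 11, 8, 13, 14, 7] =(1 4 5 2 12 8 3 15 7)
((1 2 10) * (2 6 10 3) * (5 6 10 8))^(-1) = (1 10)(2 3)(5 8 6) = [0, 10, 3, 2, 4, 8, 5, 7, 6, 9, 1]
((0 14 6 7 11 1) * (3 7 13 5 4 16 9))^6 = (0 16)(1 4)(3 6)(5 11)(7 13)(9 14) = [16, 4, 2, 6, 1, 11, 3, 13, 8, 14, 10, 5, 12, 7, 9, 15, 0]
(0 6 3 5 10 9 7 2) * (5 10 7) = [6, 1, 0, 10, 4, 7, 3, 2, 8, 5, 9] = (0 6 3 10 9 5 7 2)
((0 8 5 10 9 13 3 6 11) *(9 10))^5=(0 3 5 11 13 8 6 9)=[3, 1, 2, 5, 4, 11, 9, 7, 6, 0, 10, 13, 12, 8]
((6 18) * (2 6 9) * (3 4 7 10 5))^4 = (18)(3 5 10 7 4) = [0, 1, 2, 5, 3, 10, 6, 4, 8, 9, 7, 11, 12, 13, 14, 15, 16, 17, 18]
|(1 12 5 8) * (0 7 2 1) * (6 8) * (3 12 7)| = 6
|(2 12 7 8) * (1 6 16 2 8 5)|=7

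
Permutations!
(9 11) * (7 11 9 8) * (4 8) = [0, 1, 2, 3, 8, 5, 6, 11, 7, 9, 10, 4] = (4 8 7 11)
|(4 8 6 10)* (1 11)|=|(1 11)(4 8 6 10)|=4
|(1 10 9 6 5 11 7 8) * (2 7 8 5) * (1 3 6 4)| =|(1 10 9 4)(2 7 5 11 8 3 6)| =28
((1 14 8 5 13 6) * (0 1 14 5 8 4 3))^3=[13, 6, 2, 5, 1, 14, 3, 7, 8, 9, 10, 11, 12, 4, 0]=(0 13 4 1 6 3 5 14)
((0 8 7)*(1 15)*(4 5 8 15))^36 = (0 15 1 4 5 8 7) = [15, 4, 2, 3, 5, 8, 6, 0, 7, 9, 10, 11, 12, 13, 14, 1]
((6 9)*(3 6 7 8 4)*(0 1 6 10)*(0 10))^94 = [4, 3, 2, 8, 7, 5, 0, 6, 9, 1, 10] = (10)(0 4 7 6)(1 3 8 9)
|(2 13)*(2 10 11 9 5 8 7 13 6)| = |(2 6)(5 8 7 13 10 11 9)| = 14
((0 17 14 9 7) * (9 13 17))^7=[9, 1, 2, 3, 4, 5, 6, 0, 8, 7, 10, 11, 12, 17, 13, 15, 16, 14]=(0 9 7)(13 17 14)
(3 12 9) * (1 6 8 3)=(1 6 8 3 12 9)=[0, 6, 2, 12, 4, 5, 8, 7, 3, 1, 10, 11, 9]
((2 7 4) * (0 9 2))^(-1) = (0 4 7 2 9) = [4, 1, 9, 3, 7, 5, 6, 2, 8, 0]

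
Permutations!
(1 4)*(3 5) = (1 4)(3 5) = [0, 4, 2, 5, 1, 3]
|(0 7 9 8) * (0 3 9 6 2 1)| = 15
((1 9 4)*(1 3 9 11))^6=(11)=[0, 1, 2, 3, 4, 5, 6, 7, 8, 9, 10, 11]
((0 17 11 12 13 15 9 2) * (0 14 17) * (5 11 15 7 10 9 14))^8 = (14 15 17) = [0, 1, 2, 3, 4, 5, 6, 7, 8, 9, 10, 11, 12, 13, 15, 17, 16, 14]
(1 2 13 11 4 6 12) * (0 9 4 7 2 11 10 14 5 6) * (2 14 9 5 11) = (0 5 6 12 1 2 13 10 9 4)(7 14 11) = [5, 2, 13, 3, 0, 6, 12, 14, 8, 4, 9, 7, 1, 10, 11]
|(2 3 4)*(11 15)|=6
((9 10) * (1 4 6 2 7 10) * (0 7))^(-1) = (0 2 6 4 1 9 10 7) = [2, 9, 6, 3, 1, 5, 4, 0, 8, 10, 7]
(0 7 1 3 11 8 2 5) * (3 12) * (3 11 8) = (0 7 1 12 11 3 8 2 5) = [7, 12, 5, 8, 4, 0, 6, 1, 2, 9, 10, 3, 11]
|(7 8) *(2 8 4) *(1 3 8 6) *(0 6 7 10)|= |(0 6 1 3 8 10)(2 7 4)|= 6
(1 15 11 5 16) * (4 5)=(1 15 11 4 5 16)=[0, 15, 2, 3, 5, 16, 6, 7, 8, 9, 10, 4, 12, 13, 14, 11, 1]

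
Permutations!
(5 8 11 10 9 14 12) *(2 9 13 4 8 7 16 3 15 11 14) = (2 9)(3 15 11 10 13 4 8 14 12 5 7 16) = [0, 1, 9, 15, 8, 7, 6, 16, 14, 2, 13, 10, 5, 4, 12, 11, 3]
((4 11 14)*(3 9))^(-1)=(3 9)(4 14 11)=[0, 1, 2, 9, 14, 5, 6, 7, 8, 3, 10, 4, 12, 13, 11]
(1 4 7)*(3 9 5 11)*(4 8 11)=[0, 8, 2, 9, 7, 4, 6, 1, 11, 5, 10, 3]=(1 8 11 3 9 5 4 7)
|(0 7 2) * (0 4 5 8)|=6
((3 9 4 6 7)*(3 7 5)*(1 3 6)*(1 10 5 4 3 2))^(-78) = (4 5)(6 10) = [0, 1, 2, 3, 5, 4, 10, 7, 8, 9, 6]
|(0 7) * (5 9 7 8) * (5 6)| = 6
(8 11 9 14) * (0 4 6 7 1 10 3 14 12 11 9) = (0 4 6 7 1 10 3 14 8 9 12 11) = [4, 10, 2, 14, 6, 5, 7, 1, 9, 12, 3, 0, 11, 13, 8]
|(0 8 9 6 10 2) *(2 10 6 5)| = 5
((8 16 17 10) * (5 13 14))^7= (5 13 14)(8 10 17 16)= [0, 1, 2, 3, 4, 13, 6, 7, 10, 9, 17, 11, 12, 14, 5, 15, 8, 16]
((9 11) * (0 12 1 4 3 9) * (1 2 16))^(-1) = (0 11 9 3 4 1 16 2 12) = [11, 16, 12, 4, 1, 5, 6, 7, 8, 3, 10, 9, 0, 13, 14, 15, 2]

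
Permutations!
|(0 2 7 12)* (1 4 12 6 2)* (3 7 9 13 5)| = 28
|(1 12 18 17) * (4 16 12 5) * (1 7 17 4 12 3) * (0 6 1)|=|(0 6 1 5 12 18 4 16 3)(7 17)|=18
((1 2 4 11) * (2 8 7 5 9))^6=(1 4 9 7)(2 5 8 11)=[0, 4, 5, 3, 9, 8, 6, 1, 11, 7, 10, 2]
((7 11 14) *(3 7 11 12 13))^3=(3 13 12 7)(11 14)=[0, 1, 2, 13, 4, 5, 6, 3, 8, 9, 10, 14, 7, 12, 11]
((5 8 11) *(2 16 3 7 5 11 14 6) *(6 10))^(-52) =(2 3 5 14 6 16 7 8 10) =[0, 1, 3, 5, 4, 14, 16, 8, 10, 9, 2, 11, 12, 13, 6, 15, 7]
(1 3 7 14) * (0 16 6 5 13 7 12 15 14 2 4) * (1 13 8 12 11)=(0 16 6 5 8 12 15 14 13 7 2 4)(1 3 11)=[16, 3, 4, 11, 0, 8, 5, 2, 12, 9, 10, 1, 15, 7, 13, 14, 6]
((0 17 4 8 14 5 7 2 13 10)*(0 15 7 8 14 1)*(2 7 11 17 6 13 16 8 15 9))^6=(17)(0 16 10)(1 2 13)(6 8 9)=[16, 2, 13, 3, 4, 5, 8, 7, 9, 6, 0, 11, 12, 1, 14, 15, 10, 17]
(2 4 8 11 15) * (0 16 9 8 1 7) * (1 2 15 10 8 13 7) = (0 16 9 13 7)(2 4)(8 11 10) = [16, 1, 4, 3, 2, 5, 6, 0, 11, 13, 8, 10, 12, 7, 14, 15, 9]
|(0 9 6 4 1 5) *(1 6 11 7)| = |(0 9 11 7 1 5)(4 6)| = 6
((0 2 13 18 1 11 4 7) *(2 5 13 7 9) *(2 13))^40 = (1 13 4)(9 11 18) = [0, 13, 2, 3, 1, 5, 6, 7, 8, 11, 10, 18, 12, 4, 14, 15, 16, 17, 9]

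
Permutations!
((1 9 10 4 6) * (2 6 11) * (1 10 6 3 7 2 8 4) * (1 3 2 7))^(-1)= (1 3 10 6 9)(4 8 11)= [0, 3, 2, 10, 8, 5, 9, 7, 11, 1, 6, 4]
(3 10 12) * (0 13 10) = [13, 1, 2, 0, 4, 5, 6, 7, 8, 9, 12, 11, 3, 10] = (0 13 10 12 3)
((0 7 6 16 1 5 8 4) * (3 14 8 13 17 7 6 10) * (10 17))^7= (0 3 1 4 10 16 8 13 6 14 5)(7 17)= [3, 4, 2, 1, 10, 0, 14, 17, 13, 9, 16, 11, 12, 6, 5, 15, 8, 7]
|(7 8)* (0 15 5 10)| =4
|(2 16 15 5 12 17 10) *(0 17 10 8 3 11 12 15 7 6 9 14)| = |(0 17 8 3 11 12 10 2 16 7 6 9 14)(5 15)| = 26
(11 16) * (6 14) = [0, 1, 2, 3, 4, 5, 14, 7, 8, 9, 10, 16, 12, 13, 6, 15, 11] = (6 14)(11 16)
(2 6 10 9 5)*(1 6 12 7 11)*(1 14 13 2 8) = (1 6 10 9 5 8)(2 12 7 11 14 13) = [0, 6, 12, 3, 4, 8, 10, 11, 1, 5, 9, 14, 7, 2, 13]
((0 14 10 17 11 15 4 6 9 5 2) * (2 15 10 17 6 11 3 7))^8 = [17, 1, 14, 2, 11, 15, 9, 0, 8, 5, 6, 10, 12, 13, 3, 4, 16, 7] = (0 17 7)(2 14 3)(4 11 10 6 9 5 15)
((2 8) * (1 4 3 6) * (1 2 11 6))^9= [0, 1, 8, 3, 4, 5, 2, 7, 11, 9, 10, 6]= (2 8 11 6)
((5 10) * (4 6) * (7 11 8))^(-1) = (4 6)(5 10)(7 8 11) = [0, 1, 2, 3, 6, 10, 4, 8, 11, 9, 5, 7]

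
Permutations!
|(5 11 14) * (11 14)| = 2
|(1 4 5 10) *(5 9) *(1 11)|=6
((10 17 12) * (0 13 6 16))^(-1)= (0 16 6 13)(10 12 17)= [16, 1, 2, 3, 4, 5, 13, 7, 8, 9, 12, 11, 17, 0, 14, 15, 6, 10]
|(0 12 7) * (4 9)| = 6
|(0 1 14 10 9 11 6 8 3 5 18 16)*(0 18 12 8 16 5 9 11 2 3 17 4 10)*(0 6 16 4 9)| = 16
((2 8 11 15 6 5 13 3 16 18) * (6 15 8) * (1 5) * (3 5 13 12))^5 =[0, 16, 12, 1, 4, 2, 3, 7, 11, 9, 10, 8, 6, 18, 14, 15, 13, 17, 5] =(1 16 13 18 5 2 12 6 3)(8 11)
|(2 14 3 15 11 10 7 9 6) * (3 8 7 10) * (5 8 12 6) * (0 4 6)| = 12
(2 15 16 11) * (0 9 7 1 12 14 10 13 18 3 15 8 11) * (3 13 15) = (0 9 7 1 12 14 10 15 16)(2 8 11)(13 18) = [9, 12, 8, 3, 4, 5, 6, 1, 11, 7, 15, 2, 14, 18, 10, 16, 0, 17, 13]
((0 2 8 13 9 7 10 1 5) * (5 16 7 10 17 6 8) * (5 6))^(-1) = (0 5 17 7 16 1 10 9 13 8 6 2) = [5, 10, 0, 3, 4, 17, 2, 16, 6, 13, 9, 11, 12, 8, 14, 15, 1, 7]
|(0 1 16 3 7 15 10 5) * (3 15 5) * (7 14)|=9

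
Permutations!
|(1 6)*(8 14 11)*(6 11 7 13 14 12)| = |(1 11 8 12 6)(7 13 14)| = 15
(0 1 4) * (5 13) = [1, 4, 2, 3, 0, 13, 6, 7, 8, 9, 10, 11, 12, 5] = (0 1 4)(5 13)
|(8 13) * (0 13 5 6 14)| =6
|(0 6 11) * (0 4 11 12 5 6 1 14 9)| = 12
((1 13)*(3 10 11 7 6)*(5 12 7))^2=(13)(3 11 12 6 10 5 7)=[0, 1, 2, 11, 4, 7, 10, 3, 8, 9, 5, 12, 6, 13]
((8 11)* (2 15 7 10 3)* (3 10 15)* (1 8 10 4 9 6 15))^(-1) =(1 7 15 6 9 4 10 11 8)(2 3) =[0, 7, 3, 2, 10, 5, 9, 15, 1, 4, 11, 8, 12, 13, 14, 6]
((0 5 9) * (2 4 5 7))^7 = [7, 1, 4, 3, 5, 9, 6, 2, 8, 0] = (0 7 2 4 5 9)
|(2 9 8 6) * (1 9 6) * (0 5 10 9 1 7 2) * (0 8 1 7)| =|(0 5 10 9 1 7 2 6 8)| =9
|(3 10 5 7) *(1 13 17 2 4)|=20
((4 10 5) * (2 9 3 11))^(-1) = (2 11 3 9)(4 5 10) = [0, 1, 11, 9, 5, 10, 6, 7, 8, 2, 4, 3]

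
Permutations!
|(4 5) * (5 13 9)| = 4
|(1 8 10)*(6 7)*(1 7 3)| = |(1 8 10 7 6 3)| = 6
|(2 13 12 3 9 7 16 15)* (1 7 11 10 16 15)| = 11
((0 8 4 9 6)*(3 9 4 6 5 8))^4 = (0 8 9)(3 6 5) = [8, 1, 2, 6, 4, 3, 5, 7, 9, 0]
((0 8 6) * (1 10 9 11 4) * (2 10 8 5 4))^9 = (0 1)(2 10 9 11)(4 6)(5 8) = [1, 0, 10, 3, 6, 8, 4, 7, 5, 11, 9, 2]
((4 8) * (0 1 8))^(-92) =(8) =[0, 1, 2, 3, 4, 5, 6, 7, 8]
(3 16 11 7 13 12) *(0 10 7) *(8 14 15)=[10, 1, 2, 16, 4, 5, 6, 13, 14, 9, 7, 0, 3, 12, 15, 8, 11]=(0 10 7 13 12 3 16 11)(8 14 15)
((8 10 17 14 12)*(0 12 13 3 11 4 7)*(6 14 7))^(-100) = (0 8 17)(3 4 14)(6 13 11)(7 12 10) = [8, 1, 2, 4, 14, 5, 13, 12, 17, 9, 7, 6, 10, 11, 3, 15, 16, 0]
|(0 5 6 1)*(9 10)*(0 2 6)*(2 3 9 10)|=10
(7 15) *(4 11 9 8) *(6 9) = (4 11 6 9 8)(7 15) = [0, 1, 2, 3, 11, 5, 9, 15, 4, 8, 10, 6, 12, 13, 14, 7]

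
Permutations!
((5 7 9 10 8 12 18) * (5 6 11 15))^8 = (5 11 18 8 9)(6 12 10 7 15) = [0, 1, 2, 3, 4, 11, 12, 15, 9, 5, 7, 18, 10, 13, 14, 6, 16, 17, 8]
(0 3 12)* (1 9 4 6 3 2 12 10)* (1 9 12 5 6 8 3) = (0 2 5 6 1 12)(3 10 9 4 8) = [2, 12, 5, 10, 8, 6, 1, 7, 3, 4, 9, 11, 0]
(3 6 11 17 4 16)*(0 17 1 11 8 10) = [17, 11, 2, 6, 16, 5, 8, 7, 10, 9, 0, 1, 12, 13, 14, 15, 3, 4] = (0 17 4 16 3 6 8 10)(1 11)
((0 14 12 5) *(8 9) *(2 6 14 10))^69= (0 5 12 14 6 2 10)(8 9)= [5, 1, 10, 3, 4, 12, 2, 7, 9, 8, 0, 11, 14, 13, 6]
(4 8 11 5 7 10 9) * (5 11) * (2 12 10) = [0, 1, 12, 3, 8, 7, 6, 2, 5, 4, 9, 11, 10] = (2 12 10 9 4 8 5 7)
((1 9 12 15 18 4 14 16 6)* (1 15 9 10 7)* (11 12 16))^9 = (18) = [0, 1, 2, 3, 4, 5, 6, 7, 8, 9, 10, 11, 12, 13, 14, 15, 16, 17, 18]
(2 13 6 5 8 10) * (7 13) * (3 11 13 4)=(2 7 4 3 11 13 6 5 8 10)=[0, 1, 7, 11, 3, 8, 5, 4, 10, 9, 2, 13, 12, 6]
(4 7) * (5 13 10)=(4 7)(5 13 10)=[0, 1, 2, 3, 7, 13, 6, 4, 8, 9, 5, 11, 12, 10]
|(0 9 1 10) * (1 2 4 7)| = 7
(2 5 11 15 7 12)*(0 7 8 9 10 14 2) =(0 7 12)(2 5 11 15 8 9 10 14) =[7, 1, 5, 3, 4, 11, 6, 12, 9, 10, 14, 15, 0, 13, 2, 8]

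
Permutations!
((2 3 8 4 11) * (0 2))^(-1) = (0 11 4 8 3 2) = [11, 1, 0, 2, 8, 5, 6, 7, 3, 9, 10, 4]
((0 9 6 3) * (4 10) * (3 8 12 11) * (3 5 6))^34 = [9, 1, 2, 0, 4, 11, 5, 7, 6, 3, 10, 12, 8] = (0 9 3)(5 11 12 8 6)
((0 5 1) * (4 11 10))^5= (0 1 5)(4 10 11)= [1, 5, 2, 3, 10, 0, 6, 7, 8, 9, 11, 4]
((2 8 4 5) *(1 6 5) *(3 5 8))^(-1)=[0, 4, 5, 2, 8, 3, 1, 7, 6]=(1 4 8 6)(2 5 3)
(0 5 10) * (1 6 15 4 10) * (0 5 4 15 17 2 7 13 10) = [4, 6, 7, 3, 0, 1, 17, 13, 8, 9, 5, 11, 12, 10, 14, 15, 16, 2] = (0 4)(1 6 17 2 7 13 10 5)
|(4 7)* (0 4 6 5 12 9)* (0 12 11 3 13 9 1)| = |(0 4 7 6 5 11 3 13 9 12 1)| = 11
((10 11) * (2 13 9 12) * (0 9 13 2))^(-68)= (13)(0 9 12)= [9, 1, 2, 3, 4, 5, 6, 7, 8, 12, 10, 11, 0, 13]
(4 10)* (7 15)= (4 10)(7 15)= [0, 1, 2, 3, 10, 5, 6, 15, 8, 9, 4, 11, 12, 13, 14, 7]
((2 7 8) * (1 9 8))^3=(1 2 9 7 8)=[0, 2, 9, 3, 4, 5, 6, 8, 1, 7]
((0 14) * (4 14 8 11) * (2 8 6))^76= (0 14 4 11 8 2 6)= [14, 1, 6, 3, 11, 5, 0, 7, 2, 9, 10, 8, 12, 13, 4]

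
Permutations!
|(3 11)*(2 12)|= 2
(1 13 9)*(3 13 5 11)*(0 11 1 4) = (0 11 3 13 9 4)(1 5) = [11, 5, 2, 13, 0, 1, 6, 7, 8, 4, 10, 3, 12, 9]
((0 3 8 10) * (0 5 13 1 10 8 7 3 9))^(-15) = (0 9)(1 10 5 13)(3 7) = [9, 10, 2, 7, 4, 13, 6, 3, 8, 0, 5, 11, 12, 1]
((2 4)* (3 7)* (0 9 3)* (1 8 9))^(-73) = [7, 0, 4, 9, 2, 5, 6, 3, 1, 8] = (0 7 3 9 8 1)(2 4)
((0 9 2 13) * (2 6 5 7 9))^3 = (13)(5 6 9 7) = [0, 1, 2, 3, 4, 6, 9, 5, 8, 7, 10, 11, 12, 13]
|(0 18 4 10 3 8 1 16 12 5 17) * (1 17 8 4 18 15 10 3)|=|(18)(0 15 10 1 16 12 5 8 17)(3 4)|=18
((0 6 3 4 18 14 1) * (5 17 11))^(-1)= (0 1 14 18 4 3 6)(5 11 17)= [1, 14, 2, 6, 3, 11, 0, 7, 8, 9, 10, 17, 12, 13, 18, 15, 16, 5, 4]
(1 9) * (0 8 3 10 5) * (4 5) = (0 8 3 10 4 5)(1 9) = [8, 9, 2, 10, 5, 0, 6, 7, 3, 1, 4]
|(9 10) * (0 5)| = 2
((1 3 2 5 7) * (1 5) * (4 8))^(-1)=(1 2 3)(4 8)(5 7)=[0, 2, 3, 1, 8, 7, 6, 5, 4]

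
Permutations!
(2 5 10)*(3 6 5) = [0, 1, 3, 6, 4, 10, 5, 7, 8, 9, 2] = (2 3 6 5 10)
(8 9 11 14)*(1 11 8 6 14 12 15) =(1 11 12 15)(6 14)(8 9) =[0, 11, 2, 3, 4, 5, 14, 7, 9, 8, 10, 12, 15, 13, 6, 1]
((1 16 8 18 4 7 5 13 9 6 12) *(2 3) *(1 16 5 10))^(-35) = (1 5 13 9 6 12 16 8 18 4 7 10)(2 3) = [0, 5, 3, 2, 7, 13, 12, 10, 18, 6, 1, 11, 16, 9, 14, 15, 8, 17, 4]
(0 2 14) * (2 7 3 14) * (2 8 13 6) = (0 7 3 14)(2 8 13 6) = [7, 1, 8, 14, 4, 5, 2, 3, 13, 9, 10, 11, 12, 6, 0]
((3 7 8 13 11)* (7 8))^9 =[0, 1, 2, 8, 4, 5, 6, 7, 13, 9, 10, 3, 12, 11] =(3 8 13 11)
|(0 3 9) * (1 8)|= 6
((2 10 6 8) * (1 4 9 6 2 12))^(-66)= [0, 1, 2, 3, 4, 5, 6, 7, 8, 9, 10, 11, 12]= (12)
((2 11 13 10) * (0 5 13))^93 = (0 10)(2 5)(11 13) = [10, 1, 5, 3, 4, 2, 6, 7, 8, 9, 0, 13, 12, 11]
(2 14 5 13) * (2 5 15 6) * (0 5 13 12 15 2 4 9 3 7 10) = (0 5 12 15 6 4 9 3 7 10)(2 14) = [5, 1, 14, 7, 9, 12, 4, 10, 8, 3, 0, 11, 15, 13, 2, 6]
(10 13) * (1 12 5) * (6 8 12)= [0, 6, 2, 3, 4, 1, 8, 7, 12, 9, 13, 11, 5, 10]= (1 6 8 12 5)(10 13)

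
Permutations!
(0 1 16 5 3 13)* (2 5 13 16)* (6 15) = (0 1 2 5 3 16 13)(6 15) = [1, 2, 5, 16, 4, 3, 15, 7, 8, 9, 10, 11, 12, 0, 14, 6, 13]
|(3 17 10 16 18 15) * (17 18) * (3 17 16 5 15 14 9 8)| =|(3 18 14 9 8)(5 15 17 10)| =20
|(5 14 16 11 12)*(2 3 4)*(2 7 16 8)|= |(2 3 4 7 16 11 12 5 14 8)|= 10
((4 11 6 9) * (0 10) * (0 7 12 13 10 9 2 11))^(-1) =[4, 1, 6, 3, 9, 5, 11, 10, 8, 0, 13, 2, 7, 12] =(0 4 9)(2 6 11)(7 10 13 12)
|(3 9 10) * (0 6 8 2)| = |(0 6 8 2)(3 9 10)| = 12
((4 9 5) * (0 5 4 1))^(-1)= (0 1 5)(4 9)= [1, 5, 2, 3, 9, 0, 6, 7, 8, 4]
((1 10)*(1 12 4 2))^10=(12)=[0, 1, 2, 3, 4, 5, 6, 7, 8, 9, 10, 11, 12]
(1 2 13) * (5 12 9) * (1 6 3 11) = [0, 2, 13, 11, 4, 12, 3, 7, 8, 5, 10, 1, 9, 6] = (1 2 13 6 3 11)(5 12 9)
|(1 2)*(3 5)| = 2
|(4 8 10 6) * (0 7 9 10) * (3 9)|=|(0 7 3 9 10 6 4 8)|=8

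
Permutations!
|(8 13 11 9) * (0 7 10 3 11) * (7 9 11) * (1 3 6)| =20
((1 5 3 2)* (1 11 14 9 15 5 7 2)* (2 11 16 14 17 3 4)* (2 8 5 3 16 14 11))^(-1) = [0, 3, 7, 15, 5, 8, 6, 1, 4, 14, 10, 16, 12, 13, 2, 9, 17, 11] = (1 3 15 9 14 2 7)(4 5 8)(11 16 17)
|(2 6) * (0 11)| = 2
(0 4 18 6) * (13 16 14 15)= (0 4 18 6)(13 16 14 15)= [4, 1, 2, 3, 18, 5, 0, 7, 8, 9, 10, 11, 12, 16, 15, 13, 14, 17, 6]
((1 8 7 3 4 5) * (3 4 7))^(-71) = (1 8 3 7 4 5) = [0, 8, 2, 7, 5, 1, 6, 4, 3]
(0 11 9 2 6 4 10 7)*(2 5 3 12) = (0 11 9 5 3 12 2 6 4 10 7) = [11, 1, 6, 12, 10, 3, 4, 0, 8, 5, 7, 9, 2]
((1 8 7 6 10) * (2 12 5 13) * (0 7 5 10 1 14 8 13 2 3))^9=[1, 0, 14, 6, 4, 10, 3, 13, 12, 9, 5, 11, 8, 7, 2]=(0 1)(2 14)(3 6)(5 10)(7 13)(8 12)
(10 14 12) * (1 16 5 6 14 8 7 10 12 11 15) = (1 16 5 6 14 11 15)(7 10 8) = [0, 16, 2, 3, 4, 6, 14, 10, 7, 9, 8, 15, 12, 13, 11, 1, 5]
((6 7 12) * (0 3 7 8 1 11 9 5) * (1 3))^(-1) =(0 5 9 11 1)(3 8 6 12 7) =[5, 0, 2, 8, 4, 9, 12, 3, 6, 11, 10, 1, 7]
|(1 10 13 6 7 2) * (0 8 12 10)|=|(0 8 12 10 13 6 7 2 1)|=9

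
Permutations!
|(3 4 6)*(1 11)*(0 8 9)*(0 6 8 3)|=|(0 3 4 8 9 6)(1 11)|=6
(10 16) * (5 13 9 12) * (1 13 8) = (1 13 9 12 5 8)(10 16) = [0, 13, 2, 3, 4, 8, 6, 7, 1, 12, 16, 11, 5, 9, 14, 15, 10]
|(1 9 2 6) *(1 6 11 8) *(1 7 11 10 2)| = 6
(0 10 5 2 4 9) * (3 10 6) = (0 6 3 10 5 2 4 9) = [6, 1, 4, 10, 9, 2, 3, 7, 8, 0, 5]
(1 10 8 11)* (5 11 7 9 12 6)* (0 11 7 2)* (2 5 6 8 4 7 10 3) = (0 11 1 3 2)(4 7 9 12 8 5 10) = [11, 3, 0, 2, 7, 10, 6, 9, 5, 12, 4, 1, 8]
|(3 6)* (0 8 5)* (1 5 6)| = 6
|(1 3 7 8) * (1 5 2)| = 6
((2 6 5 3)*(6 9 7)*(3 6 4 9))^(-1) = [0, 1, 3, 2, 7, 6, 5, 9, 8, 4] = (2 3)(4 7 9)(5 6)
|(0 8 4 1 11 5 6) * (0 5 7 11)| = |(0 8 4 1)(5 6)(7 11)| = 4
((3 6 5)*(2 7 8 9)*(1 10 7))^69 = (1 8)(2 7)(9 10) = [0, 8, 7, 3, 4, 5, 6, 2, 1, 10, 9]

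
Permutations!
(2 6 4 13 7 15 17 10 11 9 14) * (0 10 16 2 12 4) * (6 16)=(0 10 11 9 14 12 4 13 7 15 17 6)(2 16)=[10, 1, 16, 3, 13, 5, 0, 15, 8, 14, 11, 9, 4, 7, 12, 17, 2, 6]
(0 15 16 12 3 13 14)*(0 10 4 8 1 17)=(0 15 16 12 3 13 14 10 4 8 1 17)=[15, 17, 2, 13, 8, 5, 6, 7, 1, 9, 4, 11, 3, 14, 10, 16, 12, 0]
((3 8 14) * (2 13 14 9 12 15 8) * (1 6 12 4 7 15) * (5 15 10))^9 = (2 13 14 3)(4 10 15 9 7 5 8) = [0, 1, 13, 2, 10, 8, 6, 5, 4, 7, 15, 11, 12, 14, 3, 9]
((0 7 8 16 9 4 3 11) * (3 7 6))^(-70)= (16)(0 3)(6 11)= [3, 1, 2, 0, 4, 5, 11, 7, 8, 9, 10, 6, 12, 13, 14, 15, 16]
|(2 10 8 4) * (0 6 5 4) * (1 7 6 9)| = |(0 9 1 7 6 5 4 2 10 8)| = 10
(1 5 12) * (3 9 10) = (1 5 12)(3 9 10) = [0, 5, 2, 9, 4, 12, 6, 7, 8, 10, 3, 11, 1]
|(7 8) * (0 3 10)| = 6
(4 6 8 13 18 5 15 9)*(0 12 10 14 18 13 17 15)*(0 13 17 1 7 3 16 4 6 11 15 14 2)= (0 12 10 2)(1 7 3 16 4 11 15 9 6 8)(5 13 17 14 18)= [12, 7, 0, 16, 11, 13, 8, 3, 1, 6, 2, 15, 10, 17, 18, 9, 4, 14, 5]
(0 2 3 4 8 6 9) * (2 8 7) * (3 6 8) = (0 3 4 7 2 6 9) = [3, 1, 6, 4, 7, 5, 9, 2, 8, 0]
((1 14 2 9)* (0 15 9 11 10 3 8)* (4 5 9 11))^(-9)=(0 10)(1 4)(2 9)(3 15)(5 14)(8 11)=[10, 4, 9, 15, 1, 14, 6, 7, 11, 2, 0, 8, 12, 13, 5, 3]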